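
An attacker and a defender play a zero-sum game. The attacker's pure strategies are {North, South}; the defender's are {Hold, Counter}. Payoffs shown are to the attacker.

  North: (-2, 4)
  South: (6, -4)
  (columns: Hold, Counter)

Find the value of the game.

1

Row minima: North → -2, South → -4; maximin = -2.
Column maxima: Hold → 6, Counter → 4; minimax = 4.
-2 ≠ 4, so there is no saddle point; optimal play is mixed.
Let the attacker play North with probability p. Expected payoff against Hold: (-2)p + 6(1−p) = −8p + 6; against Counter: 4p + (-4)(1−p) = 8p − 4.
Setting these equal: −8p + 6 = 8p − 4 ⇒ −16p = -10 ⇒ p = 5/8, and the value is (-8)·(5/8) + 6 = 1.
For the defender: with q = P(Hold), equating North's and South's payoffs gives −6q + 4 = 10q − 4 ⇒ q = 1/2.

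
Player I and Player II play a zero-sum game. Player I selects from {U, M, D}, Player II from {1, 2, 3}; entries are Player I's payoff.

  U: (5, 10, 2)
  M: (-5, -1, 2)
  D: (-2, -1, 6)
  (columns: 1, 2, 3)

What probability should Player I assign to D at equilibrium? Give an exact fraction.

3/11

Row minima: U → 2, M → -5, D → -2; maximin = 2.
Column maxima: 1 → 5, 2 → 10, 3 → 6; minimax = 5.
2 ≠ 5, so there is no saddle point; optimal play is mixed.
2 is strictly dominated by 1 (it gives Player I strictly more in every row), so Player II never plays it.
With 2 eliminated, M is strictly dominated by D (D gives Player I strictly more in every remaining column), so Player I never plays it.
On the remaining 2×2 (U, D vs 1, 3):
Let Player I play U with probability p. Expected payoff against 1: 5p + (-2)(1−p) = 7p − 2; against 3: 2p + 6(1−p) = −4p + 6.
Setting these equal: 7p − 2 = −4p + 6 ⇒ 11p = 8 ⇒ p = 8/11, and the value is (7)·(8/11) − 2 = 34/11.
For Player II: with q = P(1), equating U's and D's payoffs gives 3q + 2 = −8q + 6 ⇒ q = 4/11.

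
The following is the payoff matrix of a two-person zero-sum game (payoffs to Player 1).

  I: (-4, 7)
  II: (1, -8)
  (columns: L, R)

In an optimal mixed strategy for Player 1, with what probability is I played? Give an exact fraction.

9/20

Row minima: I → -4, II → -8; maximin = -4.
Column maxima: L → 1, R → 7; minimax = 1.
-4 ≠ 1, so there is no saddle point; optimal play is mixed.
Let Player 1 play I with probability p. Expected payoff against L: (-4)p + 1(1−p) = −5p + 1; against R: 7p + (-8)(1−p) = 15p − 8.
Setting these equal: −5p + 1 = 15p − 8 ⇒ −20p = -9 ⇒ p = 9/20, and the value is (-5)·(9/20) + 1 = -5/4.
For Player 2: with q = P(L), equating I's and II's payoffs gives −11q + 7 = 9q − 8 ⇒ q = 3/4.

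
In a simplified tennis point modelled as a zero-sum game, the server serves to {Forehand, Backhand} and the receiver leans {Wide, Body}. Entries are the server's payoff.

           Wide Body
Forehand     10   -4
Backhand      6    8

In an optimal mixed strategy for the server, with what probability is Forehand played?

Row minima: Forehand → -4, Backhand → 6; maximin = 6.
Column maxima: Wide → 10, Body → 8; minimax = 8.
6 ≠ 8, so there is no saddle point; optimal play is mixed.
Let the server play Forehand with probability p. Expected payoff against Wide: 10p + 6(1−p) = 4p + 6; against Body: (-4)p + 8(1−p) = −12p + 8.
Setting these equal: 4p + 6 = −12p + 8 ⇒ 16p = 2 ⇒ p = 1/8, and the value is (4)·(1/8) + 6 = 13/2.
For the receiver: with q = P(Wide), equating Forehand's and Backhand's payoffs gives 14q − 4 = −2q + 8 ⇒ q = 3/4.

1/8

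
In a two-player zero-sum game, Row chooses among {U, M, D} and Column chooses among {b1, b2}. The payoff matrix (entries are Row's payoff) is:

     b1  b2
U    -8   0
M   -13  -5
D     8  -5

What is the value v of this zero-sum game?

-40/21

Row minima: U → -8, M → -13, D → -5; maximin = -5.
Column maxima: b1 → 8, b2 → 0; minimax = 0.
-5 ≠ 0, so there is no saddle point; optimal play is mixed.
M is strictly dominated by U, so Row never plays it.
On the remaining 2×2 (U, D vs b1, b2):
Let Row play U with probability p. Expected payoff against b1: (-8)p + 8(1−p) = −16p + 8; against b2: 0p + (-5)(1−p) = 5p − 5.
Setting these equal: −16p + 8 = 5p − 5 ⇒ −21p = -13 ⇒ p = 13/21, and the value is (-16)·(13/21) + 8 = -40/21.
For Column: with q = P(b1), equating U's and D's payoffs gives −8q = 13q − 5 ⇒ q = 5/21.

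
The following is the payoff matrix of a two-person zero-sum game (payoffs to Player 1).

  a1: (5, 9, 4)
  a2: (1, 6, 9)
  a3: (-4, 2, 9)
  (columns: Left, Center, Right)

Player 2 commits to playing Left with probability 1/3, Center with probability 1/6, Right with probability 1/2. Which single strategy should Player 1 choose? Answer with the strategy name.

a2

Expected payoff of a1: (1/3)·5 + (1/6)·9 + (1/2)·4 = 31/6.
Expected payoff of a2: (1/3)·1 + (1/6)·6 + (1/2)·9 = 35/6.
Expected payoff of a3: (1/3)·(-4) + (1/6)·2 + (1/2)·9 = 7/2.
The largest is 35/6, so Player 1's best response is a2.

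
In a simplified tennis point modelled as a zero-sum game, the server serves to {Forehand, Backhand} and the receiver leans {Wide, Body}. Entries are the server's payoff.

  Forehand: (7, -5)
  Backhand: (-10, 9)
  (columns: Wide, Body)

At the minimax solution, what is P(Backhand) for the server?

Row minima: Forehand → -5, Backhand → -10; maximin = -5.
Column maxima: Wide → 7, Body → 9; minimax = 7.
-5 ≠ 7, so there is no saddle point; optimal play is mixed.
Let the server play Forehand with probability p. Expected payoff against Wide: 7p + (-10)(1−p) = 17p − 10; against Body: (-5)p + 9(1−p) = −14p + 9.
Setting these equal: 17p − 10 = −14p + 9 ⇒ 31p = 19 ⇒ p = 19/31, and the value is (17)·(19/31) − 10 = 13/31.
For the receiver: with q = P(Wide), equating Forehand's and Backhand's payoffs gives 12q − 5 = −19q + 9 ⇒ q = 14/31.

12/31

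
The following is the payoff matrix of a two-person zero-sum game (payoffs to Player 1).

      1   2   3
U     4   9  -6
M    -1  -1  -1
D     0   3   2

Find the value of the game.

2/3

Row minima: U → -6, M → -1, D → 0; maximin = 0.
Column maxima: 1 → 4, 2 → 9, 3 → 2; minimax = 2.
0 ≠ 2, so there is no saddle point; optimal play is mixed.
M is strictly dominated by D, so Player 1 never plays it.
With M eliminated, 2 is strictly dominated by 1 (it gives Player 1 strictly more in every remaining row), so Player 2 never plays it.
On the remaining 2×2 (U, D vs 1, 3):
Let Player 1 play U with probability p. Expected payoff against 1: 4p + 0(1−p) = 4p; against 3: (-6)p + 2(1−p) = −8p + 2.
Setting these equal: 4p = −8p + 2 ⇒ 12p = 2 ⇒ p = 1/6, and the value is (4)·(1/6) = 2/3.
For Player 2: with q = P(1), equating U's and D's payoffs gives 10q − 6 = −2q + 2 ⇒ q = 2/3.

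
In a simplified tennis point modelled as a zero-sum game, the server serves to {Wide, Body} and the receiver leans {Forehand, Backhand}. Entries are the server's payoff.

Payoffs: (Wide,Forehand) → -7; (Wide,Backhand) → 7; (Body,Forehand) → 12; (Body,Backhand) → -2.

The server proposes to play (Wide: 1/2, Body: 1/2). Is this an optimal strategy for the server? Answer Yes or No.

Yes

Against Forehand this mix gives (1/2)·(-7) + (1/2)·12 = 5/2.
Against Backhand this mix gives (1/2)·7 + (1/2)·(-2) = 5/2.
All of the receiver's active replies (Forehand, Backhand) yield 5/2, and no column does worse for the server. The mix makes the receiver indifferent and guarantees 5/2, so it is optimal.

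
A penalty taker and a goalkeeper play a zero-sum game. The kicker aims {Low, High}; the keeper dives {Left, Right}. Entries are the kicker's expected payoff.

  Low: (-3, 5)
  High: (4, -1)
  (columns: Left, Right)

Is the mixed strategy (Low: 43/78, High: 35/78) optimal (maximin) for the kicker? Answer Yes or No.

No

Against Left this mix gives (43/78)·(-3) + (35/78)·4 = 11/78.
Against Right this mix gives (43/78)·5 + (35/78)·(-1) = 30/13.
The keeper will play Left, holding the kicker to 11/78. Shifting weight toward the row that does better against Left would raise this floor (the equalizing mix achieves 17/13 against both Left and Right), so the proposed strategy is not optimal.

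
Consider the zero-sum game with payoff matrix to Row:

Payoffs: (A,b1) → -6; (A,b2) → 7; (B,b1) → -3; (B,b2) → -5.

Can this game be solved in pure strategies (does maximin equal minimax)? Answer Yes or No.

Row minima: A → -6, B → -5; maximin = -5.
Column maxima: b1 → -3, b2 → 7; minimax = -3.
-5 ≠ -3, so no pure-strategy equilibrium exists.

No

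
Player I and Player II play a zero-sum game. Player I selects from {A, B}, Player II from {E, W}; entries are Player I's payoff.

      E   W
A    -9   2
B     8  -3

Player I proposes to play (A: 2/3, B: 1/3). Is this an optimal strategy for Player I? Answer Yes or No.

Against E this mix gives (2/3)·(-9) + (1/3)·8 = -10/3.
Against W this mix gives (2/3)·2 + (1/3)·(-3) = 1/3.
Player II will play E, holding Player I to -10/3. Shifting weight toward the row that does better against E would raise this floor (the equalizing mix achieves -1/2 against both E and W), so the proposed strategy is not optimal.

No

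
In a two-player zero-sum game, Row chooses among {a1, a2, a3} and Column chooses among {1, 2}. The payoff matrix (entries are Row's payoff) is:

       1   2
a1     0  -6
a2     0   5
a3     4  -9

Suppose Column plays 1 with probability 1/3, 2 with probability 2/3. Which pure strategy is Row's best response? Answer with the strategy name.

Expected payoff of a1: (1/3)·0 + (2/3)·(-6) = -4.
Expected payoff of a2: (1/3)·0 + (2/3)·5 = 10/3.
Expected payoff of a3: (1/3)·4 + (2/3)·(-9) = -14/3.
The largest is 10/3, so Row's best response is a2.

a2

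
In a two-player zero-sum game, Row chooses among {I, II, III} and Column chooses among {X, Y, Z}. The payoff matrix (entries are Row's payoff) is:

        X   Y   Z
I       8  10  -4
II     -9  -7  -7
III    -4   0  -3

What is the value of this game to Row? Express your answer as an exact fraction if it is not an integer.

-40/13

Row minima: I → -4, II → -9, III → -4; maximin = -4.
Column maxima: X → 8, Y → 10, Z → -3; minimax = -3.
-4 ≠ -3, so there is no saddle point; optimal play is mixed.
II is strictly dominated by I, so Row never plays it.
Y is strictly dominated by X (it gives Row strictly more in every row), so Column never plays it.
On the remaining 2×2 (I, III vs X, Z):
Let Row play I with probability p. Expected payoff against X: 8p + (-4)(1−p) = 12p − 4; against Z: (-4)p + (-3)(1−p) = −p − 3.
Setting these equal: 12p − 4 = −p − 3 ⇒ 13p = 1 ⇒ p = 1/13, and the value is (12)·(1/13) − 4 = -40/13.
For Column: with q = P(X), equating I's and III's payoffs gives 12q − 4 = −q − 3 ⇒ q = 1/13.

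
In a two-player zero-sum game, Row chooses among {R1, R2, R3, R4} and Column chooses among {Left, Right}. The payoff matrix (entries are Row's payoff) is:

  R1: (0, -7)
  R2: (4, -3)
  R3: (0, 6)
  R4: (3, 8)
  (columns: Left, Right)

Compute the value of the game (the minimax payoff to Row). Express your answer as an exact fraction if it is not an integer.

Row minima: R1 → -7, R2 → -3, R3 → 0, R4 → 3; maximin = 3.
Column maxima: Left → 4, Right → 8; minimax = 4.
3 ≠ 4, so there is no saddle point; optimal play is mixed.
R1 is strictly dominated by R2, so Row never plays it.
R3 is strictly dominated by R4, so Row never plays it.
On the remaining 2×2 (R2, R4 vs Left, Right):
Let Row play R2 with probability p. Expected payoff against Left: 4p + 3(1−p) = p + 3; against Right: (-3)p + 8(1−p) = −11p + 8.
Setting these equal: p + 3 = −11p + 8 ⇒ 12p = 5 ⇒ p = 5/12, and the value is (1)·(5/12) + 3 = 41/12.
For Column: with q = P(Left), equating R2's and R4's payoffs gives 7q − 3 = −5q + 8 ⇒ q = 11/12.

41/12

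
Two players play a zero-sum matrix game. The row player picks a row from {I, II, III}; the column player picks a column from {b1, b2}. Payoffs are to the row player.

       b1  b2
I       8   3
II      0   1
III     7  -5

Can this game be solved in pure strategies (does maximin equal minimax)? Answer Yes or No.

Row minima: I → 3, II → 0, III → -5; maximin = 3.
Column maxima: b1 → 8, b2 → 3; minimax = 3.
maximin = minimax = 3, so a saddle point exists.

Yes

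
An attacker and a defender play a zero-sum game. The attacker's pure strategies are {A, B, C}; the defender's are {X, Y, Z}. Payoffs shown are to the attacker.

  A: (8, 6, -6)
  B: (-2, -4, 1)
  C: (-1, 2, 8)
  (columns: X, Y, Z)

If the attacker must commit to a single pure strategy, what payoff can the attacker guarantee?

-1

Row minima: A → -6, B → -4, C → -1.
The best of these is -1.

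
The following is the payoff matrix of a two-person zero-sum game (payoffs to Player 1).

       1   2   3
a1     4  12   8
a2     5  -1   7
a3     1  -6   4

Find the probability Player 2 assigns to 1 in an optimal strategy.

13/14

Row minima: a1 → 4, a2 → -1, a3 → -6; maximin = 4.
Column maxima: 1 → 5, 2 → 12, 3 → 8; minimax = 5.
4 ≠ 5, so there is no saddle point; optimal play is mixed.
a3 is strictly dominated by a1, so Player 1 never plays it.
3 is strictly dominated by 1 (it gives Player 1 strictly more in every row), so Player 2 never plays it.
On the remaining 2×2 (a1, a2 vs 1, 2):
Let Player 1 play a1 with probability p. Expected payoff against 1: 4p + 5(1−p) = −p + 5; against 2: 12p + (-1)(1−p) = 13p − 1.
Setting these equal: −p + 5 = 13p − 1 ⇒ −14p = -6 ⇒ p = 3/7, and the value is (-1)·(3/7) + 5 = 32/7.
For Player 2: with q = P(1), equating a1's and a2's payoffs gives −8q + 12 = 6q − 1 ⇒ q = 13/14.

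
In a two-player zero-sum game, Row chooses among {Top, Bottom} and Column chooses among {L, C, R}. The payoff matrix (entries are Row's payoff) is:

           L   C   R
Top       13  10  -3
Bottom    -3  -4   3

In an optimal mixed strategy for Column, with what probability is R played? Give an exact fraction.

Row minima: Top → -3, Bottom → -4; maximin = -3.
Column maxima: L → 13, C → 10, R → 3; minimax = 3.
-3 ≠ 3, so there is no saddle point; optimal play is mixed.
L is strictly dominated by C (it gives Row strictly more in every row), so Column never plays it.
On the remaining 2×2 (Top, Bottom vs C, R):
Let Row play Top with probability p. Expected payoff against C: 10p + (-4)(1−p) = 14p − 4; against R: (-3)p + 3(1−p) = −6p + 3.
Setting these equal: 14p − 4 = −6p + 3 ⇒ 20p = 7 ⇒ p = 7/20, and the value is (14)·(7/20) − 4 = 9/10.
For Column: with q = P(C), equating Top's and Bottom's payoffs gives 13q − 3 = −7q + 3 ⇒ q = 3/10.

7/10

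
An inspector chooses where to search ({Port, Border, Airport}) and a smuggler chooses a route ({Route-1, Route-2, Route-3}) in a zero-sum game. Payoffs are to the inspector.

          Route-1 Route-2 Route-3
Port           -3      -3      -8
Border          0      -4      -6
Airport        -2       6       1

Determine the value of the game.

Row minima: Port → -8, Border → -6, Airport → -2; maximin = -2.
Column maxima: Route-1 → 0, Route-2 → 6, Route-3 → 1; minimax = 0.
-2 ≠ 0, so there is no saddle point; optimal play is mixed.
Port is strictly dominated by Airport, so the inspector never plays it.
Route-2 is strictly dominated by Route-3 (it gives the inspector strictly more in every row), so the smuggler never plays it.
On the remaining 2×2 (Border, Airport vs Route-1, Route-3):
Let the inspector play Border with probability p. Expected payoff against Route-1: 0p + (-2)(1−p) = 2p − 2; against Route-3: (-6)p + 1(1−p) = −7p + 1.
Setting these equal: 2p − 2 = −7p + 1 ⇒ 9p = 3 ⇒ p = 1/3, and the value is (2)·(1/3) − 2 = -4/3.
For the smuggler: with q = P(Route-1), equating Border's and Airport's payoffs gives 6q − 6 = −3q + 1 ⇒ q = 7/9.

-4/3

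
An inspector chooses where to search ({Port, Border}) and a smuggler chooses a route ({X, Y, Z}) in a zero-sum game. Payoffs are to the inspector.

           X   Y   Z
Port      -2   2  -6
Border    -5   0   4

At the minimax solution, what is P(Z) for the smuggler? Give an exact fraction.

Row minima: Port → -6, Border → -5; maximin = -5.
Column maxima: X → -2, Y → 2, Z → 4; minimax = -2.
-5 ≠ -2, so there is no saddle point; optimal play is mixed.
Y is strictly dominated by X (it gives the inspector strictly more in every row), so the smuggler never plays it.
On the remaining 2×2 (Port, Border vs X, Z):
Let the inspector play Port with probability p. Expected payoff against X: (-2)p + (-5)(1−p) = 3p − 5; against Z: (-6)p + 4(1−p) = −10p + 4.
Setting these equal: 3p − 5 = −10p + 4 ⇒ 13p = 9 ⇒ p = 9/13, and the value is (3)·(9/13) − 5 = -38/13.
For the smuggler: with q = P(X), equating Port's and Border's payoffs gives 4q − 6 = −9q + 4 ⇒ q = 10/13.

3/13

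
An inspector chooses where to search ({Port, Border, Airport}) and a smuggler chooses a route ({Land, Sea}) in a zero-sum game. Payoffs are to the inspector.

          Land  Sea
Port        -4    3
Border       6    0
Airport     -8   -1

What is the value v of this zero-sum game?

18/13

Row minima: Port → -4, Border → 0, Airport → -8; maximin = 0.
Column maxima: Land → 6, Sea → 3; minimax = 3.
0 ≠ 3, so there is no saddle point; optimal play is mixed.
Airport is strictly dominated by Port, so the inspector never plays it.
On the remaining 2×2 (Port, Border vs Land, Sea):
Let the inspector play Port with probability p. Expected payoff against Land: (-4)p + 6(1−p) = −10p + 6; against Sea: 3p + 0(1−p) = 3p.
Setting these equal: −10p + 6 = 3p ⇒ −13p = -6 ⇒ p = 6/13, and the value is (-10)·(6/13) + 6 = 18/13.
For the smuggler: with q = P(Land), equating Port's and Border's payoffs gives −7q + 3 = 6q ⇒ q = 3/13.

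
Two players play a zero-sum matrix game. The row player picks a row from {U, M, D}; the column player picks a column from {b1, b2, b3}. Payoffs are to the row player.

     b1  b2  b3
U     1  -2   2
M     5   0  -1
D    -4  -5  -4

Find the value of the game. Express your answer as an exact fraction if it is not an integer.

-2/5

Row minima: U → -2, M → -1, D → -5; maximin = -1.
Column maxima: b1 → 5, b2 → 0, b3 → 2; minimax = 0.
-1 ≠ 0, so there is no saddle point; optimal play is mixed.
D is strictly dominated by U, so the row player never plays it.
b1 is strictly dominated by b2 (it gives the row player strictly more in every row), so the column player never plays it.
On the remaining 2×2 (U, M vs b2, b3):
Let the row player play U with probability p. Expected payoff against b2: (-2)p + 0(1−p) = −2p; against b3: 2p + (-1)(1−p) = 3p − 1.
Setting these equal: −2p = 3p − 1 ⇒ −5p = -1 ⇒ p = 1/5, and the value is (-2)·(1/5) = -2/5.
For the column player: with q = P(b2), equating U's and M's payoffs gives −4q + 2 = q − 1 ⇒ q = 3/5.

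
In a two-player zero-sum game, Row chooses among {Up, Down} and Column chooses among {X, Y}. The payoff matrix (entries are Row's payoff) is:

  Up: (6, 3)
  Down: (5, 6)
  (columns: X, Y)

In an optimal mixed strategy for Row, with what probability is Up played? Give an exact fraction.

1/4

Row minima: Up → 3, Down → 5; maximin = 5.
Column maxima: X → 6, Y → 6; minimax = 6.
5 ≠ 6, so there is no saddle point; optimal play is mixed.
Let Row play Up with probability p. Expected payoff against X: 6p + 5(1−p) = p + 5; against Y: 3p + 6(1−p) = −3p + 6.
Setting these equal: p + 5 = −3p + 6 ⇒ 4p = 1 ⇒ p = 1/4, and the value is (1)·(1/4) + 5 = 21/4.
For Column: with q = P(X), equating Up's and Down's payoffs gives 3q + 3 = −q + 6 ⇒ q = 3/4.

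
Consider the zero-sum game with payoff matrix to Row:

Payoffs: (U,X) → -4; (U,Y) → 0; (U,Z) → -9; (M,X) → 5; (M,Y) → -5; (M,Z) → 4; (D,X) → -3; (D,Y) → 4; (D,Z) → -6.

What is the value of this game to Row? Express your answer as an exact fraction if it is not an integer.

-14/19

Row minima: U → -9, M → -5, D → -6; maximin = -5.
Column maxima: X → 5, Y → 4, Z → 4; minimax = 4.
-5 ≠ 4, so there is no saddle point; optimal play is mixed.
U is strictly dominated by D, so Row never plays it.
X is strictly dominated by Z (it gives Row strictly more in every row), so Column never plays it.
On the remaining 2×2 (M, D vs Y, Z):
Let Row play M with probability p. Expected payoff against Y: (-5)p + 4(1−p) = −9p + 4; against Z: 4p + (-6)(1−p) = 10p − 6.
Setting these equal: −9p + 4 = 10p − 6 ⇒ −19p = -10 ⇒ p = 10/19, and the value is (-9)·(10/19) + 4 = -14/19.
For Column: with q = P(Y), equating M's and D's payoffs gives −9q + 4 = 10q − 6 ⇒ q = 10/19.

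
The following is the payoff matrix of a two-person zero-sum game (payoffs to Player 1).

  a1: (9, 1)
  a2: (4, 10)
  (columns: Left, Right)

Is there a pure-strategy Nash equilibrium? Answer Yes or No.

No

Row minima: a1 → 1, a2 → 4; maximin = 4.
Column maxima: Left → 9, Right → 10; minimax = 9.
4 ≠ 9, so no pure-strategy equilibrium exists.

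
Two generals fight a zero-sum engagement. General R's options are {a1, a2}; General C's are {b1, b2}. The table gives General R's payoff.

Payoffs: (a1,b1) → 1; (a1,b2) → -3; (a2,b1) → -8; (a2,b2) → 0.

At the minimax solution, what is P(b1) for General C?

Row minima: a1 → -3, a2 → -8; maximin = -3.
Column maxima: b1 → 1, b2 → 0; minimax = 0.
-3 ≠ 0, so there is no saddle point; optimal play is mixed.
Let General R play a1 with probability p. Expected payoff against b1: 1p + (-8)(1−p) = 9p − 8; against b2: (-3)p + 0(1−p) = −3p.
Setting these equal: 9p − 8 = −3p ⇒ 12p = 8 ⇒ p = 2/3, and the value is (9)·(2/3) − 8 = -2.
For General C: with q = P(b1), equating a1's and a2's payoffs gives 4q − 3 = −8q ⇒ q = 1/4.

1/4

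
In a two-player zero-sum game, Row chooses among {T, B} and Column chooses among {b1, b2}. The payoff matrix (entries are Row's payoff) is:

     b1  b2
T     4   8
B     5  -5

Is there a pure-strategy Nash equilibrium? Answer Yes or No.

No

Row minima: T → 4, B → -5; maximin = 4.
Column maxima: b1 → 5, b2 → 8; minimax = 5.
4 ≠ 5, so no pure-strategy equilibrium exists.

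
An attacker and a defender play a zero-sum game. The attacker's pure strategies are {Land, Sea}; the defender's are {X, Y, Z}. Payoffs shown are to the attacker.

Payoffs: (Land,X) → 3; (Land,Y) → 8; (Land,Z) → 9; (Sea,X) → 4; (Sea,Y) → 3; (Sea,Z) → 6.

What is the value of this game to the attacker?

Row minima: Land → 3, Sea → 3; maximin = 3.
Column maxima: X → 4, Y → 8, Z → 9; minimax = 4.
3 ≠ 4, so there is no saddle point; optimal play is mixed.
Z is strictly dominated by X (it gives the attacker strictly more in every row), so the defender never plays it.
On the remaining 2×2 (Land, Sea vs X, Y):
Let the attacker play Land with probability p. Expected payoff against X: 3p + 4(1−p) = −p + 4; against Y: 8p + 3(1−p) = 5p + 3.
Setting these equal: −p + 4 = 5p + 3 ⇒ −6p = -1 ⇒ p = 1/6, and the value is (-1)·(1/6) + 4 = 23/6.
For the defender: with q = P(X), equating Land's and Sea's payoffs gives −5q + 8 = q + 3 ⇒ q = 5/6.

23/6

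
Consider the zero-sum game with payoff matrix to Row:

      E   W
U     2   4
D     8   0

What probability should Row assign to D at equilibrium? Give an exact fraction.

1/5

Row minima: U → 2, D → 0; maximin = 2.
Column maxima: E → 8, W → 4; minimax = 4.
2 ≠ 4, so there is no saddle point; optimal play is mixed.
Let Row play U with probability p. Expected payoff against E: 2p + 8(1−p) = −6p + 8; against W: 4p + 0(1−p) = 4p.
Setting these equal: −6p + 8 = 4p ⇒ −10p = -8 ⇒ p = 4/5, and the value is (-6)·(4/5) + 8 = 16/5.
For Column: with q = P(E), equating U's and D's payoffs gives −2q + 4 = 8q ⇒ q = 2/5.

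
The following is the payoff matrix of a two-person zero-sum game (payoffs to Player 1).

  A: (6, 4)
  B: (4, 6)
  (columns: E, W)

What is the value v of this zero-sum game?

5

Row minima: A → 4, B → 4; maximin = 4.
Column maxima: E → 6, W → 6; minimax = 6.
4 ≠ 6, so there is no saddle point; optimal play is mixed.
Let Player 1 play A with probability p. Expected payoff against E: 6p + 4(1−p) = 2p + 4; against W: 4p + 6(1−p) = −2p + 6.
Setting these equal: 2p + 4 = −2p + 6 ⇒ 4p = 2 ⇒ p = 1/2, and the value is (2)·(1/2) + 4 = 5.
For Player 2: with q = P(E), equating A's and B's payoffs gives 2q + 4 = −2q + 6 ⇒ q = 1/2.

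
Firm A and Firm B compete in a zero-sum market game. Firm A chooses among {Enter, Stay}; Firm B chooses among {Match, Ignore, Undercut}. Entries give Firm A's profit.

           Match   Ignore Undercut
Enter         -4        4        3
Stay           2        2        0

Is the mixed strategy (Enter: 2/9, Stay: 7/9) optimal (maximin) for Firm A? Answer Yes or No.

Against Match this mix gives (2/9)·(-4) + (7/9)·2 = 2/3.
Against Ignore this mix gives (2/9)·4 + (7/9)·2 = 22/9.
Against Undercut this mix gives (2/9)·3 + (7/9)·0 = 2/3.
All of Firm B's active replies (Match, Undercut) yield 2/3, and no column does worse for Firm A. The mix makes Firm B indifferent and guarantees 2/3, so it is optimal.

Yes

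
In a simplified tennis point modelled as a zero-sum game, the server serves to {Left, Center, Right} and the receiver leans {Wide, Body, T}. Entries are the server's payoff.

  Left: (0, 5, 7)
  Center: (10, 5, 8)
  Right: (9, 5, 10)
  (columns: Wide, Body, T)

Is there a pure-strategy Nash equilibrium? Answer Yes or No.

Row minima: Left → 0, Center → 5, Right → 5; maximin = 5.
Column maxima: Wide → 10, Body → 5, T → 10; minimax = 5.
maximin = minimax = 5, so a saddle point exists.

Yes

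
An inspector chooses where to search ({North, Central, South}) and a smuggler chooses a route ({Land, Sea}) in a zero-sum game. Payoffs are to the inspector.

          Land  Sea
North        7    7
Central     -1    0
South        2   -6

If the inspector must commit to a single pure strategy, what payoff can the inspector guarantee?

Row minima: North → 7, Central → -1, South → -6.
The best of these is 7.

7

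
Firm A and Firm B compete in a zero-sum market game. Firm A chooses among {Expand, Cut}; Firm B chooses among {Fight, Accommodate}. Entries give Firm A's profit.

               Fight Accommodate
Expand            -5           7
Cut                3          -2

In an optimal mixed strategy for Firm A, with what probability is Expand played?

5/17

Row minima: Expand → -5, Cut → -2; maximin = -2.
Column maxima: Fight → 3, Accommodate → 7; minimax = 3.
-2 ≠ 3, so there is no saddle point; optimal play is mixed.
Let Firm A play Expand with probability p. Expected payoff against Fight: (-5)p + 3(1−p) = −8p + 3; against Accommodate: 7p + (-2)(1−p) = 9p − 2.
Setting these equal: −8p + 3 = 9p − 2 ⇒ −17p = -5 ⇒ p = 5/17, and the value is (-8)·(5/17) + 3 = 11/17.
For Firm B: with q = P(Fight), equating Expand's and Cut's payoffs gives −12q + 7 = 5q − 2 ⇒ q = 9/17.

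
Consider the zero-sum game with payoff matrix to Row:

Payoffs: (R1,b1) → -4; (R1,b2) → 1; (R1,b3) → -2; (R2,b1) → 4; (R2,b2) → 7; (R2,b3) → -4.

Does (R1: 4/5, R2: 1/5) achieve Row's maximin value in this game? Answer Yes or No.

Against b1 this mix gives (4/5)·(-4) + (1/5)·4 = -12/5.
Against b2 this mix gives (4/5)·1 + (1/5)·7 = 11/5.
Against b3 this mix gives (4/5)·(-2) + (1/5)·(-4) = -12/5.
All of Column's active replies (b1, b3) yield -12/5, and no column does worse for Row. The mix makes Column indifferent and guarantees -12/5, so it is optimal.

Yes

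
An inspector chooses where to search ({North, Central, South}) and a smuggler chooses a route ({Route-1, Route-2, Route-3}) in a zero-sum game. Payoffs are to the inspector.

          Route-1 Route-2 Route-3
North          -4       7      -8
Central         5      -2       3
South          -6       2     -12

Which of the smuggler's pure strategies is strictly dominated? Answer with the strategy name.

Route-3 holds the inspector's payoff strictly below Route-1 in every row: -8 < -4, 3 < 5, -12 < -6.
So Route-1 is strictly dominated for the smuggler.

Route-1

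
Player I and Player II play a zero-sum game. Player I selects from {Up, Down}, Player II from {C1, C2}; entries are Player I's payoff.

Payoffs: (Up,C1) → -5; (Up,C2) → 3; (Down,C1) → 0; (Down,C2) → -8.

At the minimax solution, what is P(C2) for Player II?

Row minima: Up → -5, Down → -8; maximin = -5.
Column maxima: C1 → 0, C2 → 3; minimax = 0.
-5 ≠ 0, so there is no saddle point; optimal play is mixed.
Let Player I play Up with probability p. Expected payoff against C1: (-5)p + 0(1−p) = −5p; against C2: 3p + (-8)(1−p) = 11p − 8.
Setting these equal: −5p = 11p − 8 ⇒ −16p = -8 ⇒ p = 1/2, and the value is (-5)·(1/2) = -5/2.
For Player II: with q = P(C1), equating Up's and Down's payoffs gives −8q + 3 = 8q − 8 ⇒ q = 11/16.

5/16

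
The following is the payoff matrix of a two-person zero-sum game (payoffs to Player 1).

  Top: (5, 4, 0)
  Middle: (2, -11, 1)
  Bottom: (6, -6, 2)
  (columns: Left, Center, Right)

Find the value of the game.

Row minima: Top → 0, Middle → -11, Bottom → -6; maximin = 0.
Column maxima: Left → 6, Center → 4, Right → 2; minimax = 2.
0 ≠ 2, so there is no saddle point; optimal play is mixed.
Middle is strictly dominated by Bottom, so Player 1 never plays it.
Left is strictly dominated by Center (it gives Player 1 strictly more in every row), so Player 2 never plays it.
On the remaining 2×2 (Top, Bottom vs Center, Right):
Let Player 1 play Top with probability p. Expected payoff against Center: 4p + (-6)(1−p) = 10p − 6; against Right: 0p + 2(1−p) = −2p + 2.
Setting these equal: 10p − 6 = −2p + 2 ⇒ 12p = 8 ⇒ p = 2/3, and the value is (10)·(2/3) − 6 = 2/3.
For Player 2: with q = P(Center), equating Top's and Bottom's payoffs gives 4q = −8q + 2 ⇒ q = 1/6.

2/3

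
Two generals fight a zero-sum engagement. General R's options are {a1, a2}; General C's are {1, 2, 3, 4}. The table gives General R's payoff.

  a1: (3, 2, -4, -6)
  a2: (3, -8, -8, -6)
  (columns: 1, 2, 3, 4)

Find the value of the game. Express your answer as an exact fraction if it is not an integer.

Row minima: a1 → -6, a2 → -8; maximin = -6.
Column maxima: 1 → 3, 2 → 2, 3 → -4, 4 → -6; minimax = -6.
Since maximin = minimax = -6, there is a saddle point and the value is -6.

-6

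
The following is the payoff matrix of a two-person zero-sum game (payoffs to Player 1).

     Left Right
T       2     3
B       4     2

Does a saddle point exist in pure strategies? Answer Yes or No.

No

Row minima: T → 2, B → 2; maximin = 2.
Column maxima: Left → 4, Right → 3; minimax = 3.
2 ≠ 3, so no pure-strategy equilibrium exists.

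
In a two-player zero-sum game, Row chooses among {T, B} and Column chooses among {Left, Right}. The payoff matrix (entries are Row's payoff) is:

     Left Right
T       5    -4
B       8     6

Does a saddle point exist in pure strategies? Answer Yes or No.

Yes

Row minima: T → -4, B → 6; maximin = 6.
Column maxima: Left → 8, Right → 6; minimax = 6.
maximin = minimax = 6, so a saddle point exists.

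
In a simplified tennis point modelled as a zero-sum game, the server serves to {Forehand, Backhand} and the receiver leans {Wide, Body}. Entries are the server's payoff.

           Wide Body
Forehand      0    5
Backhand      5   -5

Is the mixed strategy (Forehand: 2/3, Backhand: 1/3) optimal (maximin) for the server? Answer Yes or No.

Yes

Against Wide this mix gives (2/3)·0 + (1/3)·5 = 5/3.
Against Body this mix gives (2/3)·5 + (1/3)·(-5) = 5/3.
All of the receiver's active replies (Wide, Body) yield 5/3, and no column does worse for the server. The mix makes the receiver indifferent and guarantees 5/3, so it is optimal.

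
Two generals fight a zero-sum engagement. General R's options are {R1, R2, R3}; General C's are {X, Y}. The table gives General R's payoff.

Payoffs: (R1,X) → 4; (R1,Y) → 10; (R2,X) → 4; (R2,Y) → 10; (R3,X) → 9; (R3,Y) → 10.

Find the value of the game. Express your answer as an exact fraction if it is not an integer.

9

Row minima: R1 → 4, R2 → 4, R3 → 9; maximin = 9.
Column maxima: X → 9, Y → 10; minimax = 9.
Since maximin = minimax = 9, there is a saddle point and the value is 9.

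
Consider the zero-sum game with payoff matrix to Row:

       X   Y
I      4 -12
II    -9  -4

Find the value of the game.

-124/21

Row minima: I → -12, II → -9; maximin = -9.
Column maxima: X → 4, Y → -4; minimax = -4.
-9 ≠ -4, so there is no saddle point; optimal play is mixed.
Let Row play I with probability p. Expected payoff against X: 4p + (-9)(1−p) = 13p − 9; against Y: (-12)p + (-4)(1−p) = −8p − 4.
Setting these equal: 13p − 9 = −8p − 4 ⇒ 21p = 5 ⇒ p = 5/21, and the value is (13)·(5/21) − 9 = -124/21.
For Column: with q = P(X), equating I's and II's payoffs gives 16q − 12 = −5q − 4 ⇒ q = 8/21.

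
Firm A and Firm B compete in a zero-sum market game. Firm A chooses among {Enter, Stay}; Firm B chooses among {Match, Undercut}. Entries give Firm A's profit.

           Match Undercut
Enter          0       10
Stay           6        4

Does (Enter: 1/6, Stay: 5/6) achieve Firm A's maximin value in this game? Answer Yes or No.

Yes

Against Match this mix gives (1/6)·0 + (5/6)·6 = 5.
Against Undercut this mix gives (1/6)·10 + (5/6)·4 = 5.
All of Firm B's active replies (Match, Undercut) yield 5, and no column does worse for Firm A. The mix makes Firm B indifferent and guarantees 5, so it is optimal.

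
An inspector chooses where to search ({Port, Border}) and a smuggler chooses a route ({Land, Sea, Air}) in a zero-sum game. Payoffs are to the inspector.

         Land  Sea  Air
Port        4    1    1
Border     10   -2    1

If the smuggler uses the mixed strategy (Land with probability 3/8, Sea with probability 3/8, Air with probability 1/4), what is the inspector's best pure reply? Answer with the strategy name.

Expected payoff of Port: (3/8)·4 + (3/8)·1 + (1/4)·1 = 17/8.
Expected payoff of Border: (3/8)·10 + (3/8)·(-2) + (1/4)·1 = 13/4.
The largest is 13/4, so the inspector's best response is Border.

Border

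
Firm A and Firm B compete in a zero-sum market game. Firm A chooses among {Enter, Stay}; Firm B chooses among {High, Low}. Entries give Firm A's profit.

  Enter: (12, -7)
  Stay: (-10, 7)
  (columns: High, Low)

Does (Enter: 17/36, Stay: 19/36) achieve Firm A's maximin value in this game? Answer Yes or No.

Against High this mix gives (17/36)·12 + (19/36)·(-10) = 7/18.
Against Low this mix gives (17/36)·(-7) + (19/36)·7 = 7/18.
All of Firm B's active replies (High, Low) yield 7/18, and no column does worse for Firm A. The mix makes Firm B indifferent and guarantees 7/18, so it is optimal.

Yes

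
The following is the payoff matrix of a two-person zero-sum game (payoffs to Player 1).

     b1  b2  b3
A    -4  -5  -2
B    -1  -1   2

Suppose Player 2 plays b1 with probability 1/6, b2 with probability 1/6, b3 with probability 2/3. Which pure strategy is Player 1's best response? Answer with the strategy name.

B

Expected payoff of A: (1/6)·(-4) + (1/6)·(-5) + (2/3)·(-2) = -17/6.
Expected payoff of B: (1/6)·(-1) + (1/6)·(-1) + (2/3)·2 = 1.
The largest is 1, so Player 1's best response is B.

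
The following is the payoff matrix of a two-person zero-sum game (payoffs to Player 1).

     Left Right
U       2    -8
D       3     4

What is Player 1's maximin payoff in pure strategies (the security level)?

3

Row minima: U → -8, D → 3.
The best of these is 3.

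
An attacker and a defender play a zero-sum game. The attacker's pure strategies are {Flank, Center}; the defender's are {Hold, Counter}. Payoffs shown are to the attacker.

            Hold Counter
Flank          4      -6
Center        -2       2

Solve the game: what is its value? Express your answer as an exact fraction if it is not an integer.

Row minima: Flank → -6, Center → -2; maximin = -2.
Column maxima: Hold → 4, Counter → 2; minimax = 2.
-2 ≠ 2, so there is no saddle point; optimal play is mixed.
Let the attacker play Flank with probability p. Expected payoff against Hold: 4p + (-2)(1−p) = 6p − 2; against Counter: (-6)p + 2(1−p) = −8p + 2.
Setting these equal: 6p − 2 = −8p + 2 ⇒ 14p = 4 ⇒ p = 2/7, and the value is (6)·(2/7) − 2 = -2/7.
For the defender: with q = P(Hold), equating Flank's and Center's payoffs gives 10q − 6 = −4q + 2 ⇒ q = 4/7.

-2/7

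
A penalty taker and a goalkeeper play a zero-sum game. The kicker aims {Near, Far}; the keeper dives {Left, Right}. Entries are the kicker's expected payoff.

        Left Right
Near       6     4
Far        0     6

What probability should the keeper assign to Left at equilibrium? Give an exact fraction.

1/4

Row minima: Near → 4, Far → 0; maximin = 4.
Column maxima: Left → 6, Right → 6; minimax = 6.
4 ≠ 6, so there is no saddle point; optimal play is mixed.
Let the kicker play Near with probability p. Expected payoff against Left: 6p + 0(1−p) = 6p; against Right: 4p + 6(1−p) = −2p + 6.
Setting these equal: 6p = −2p + 6 ⇒ 8p = 6 ⇒ p = 3/4, and the value is (6)·(3/4) = 9/2.
For the keeper: with q = P(Left), equating Near's and Far's payoffs gives 2q + 4 = −6q + 6 ⇒ q = 1/4.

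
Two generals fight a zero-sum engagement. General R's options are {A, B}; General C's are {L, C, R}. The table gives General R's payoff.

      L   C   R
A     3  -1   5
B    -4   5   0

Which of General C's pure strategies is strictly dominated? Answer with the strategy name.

L holds General R's payoff strictly below R in every row: 3 < 5, -4 < 0.
So R is strictly dominated for General C.

R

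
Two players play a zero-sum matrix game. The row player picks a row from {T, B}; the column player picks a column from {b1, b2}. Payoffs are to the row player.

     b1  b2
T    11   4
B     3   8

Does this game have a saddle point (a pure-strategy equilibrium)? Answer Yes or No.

Row minima: T → 4, B → 3; maximin = 4.
Column maxima: b1 → 11, b2 → 8; minimax = 8.
4 ≠ 8, so no pure-strategy equilibrium exists.

No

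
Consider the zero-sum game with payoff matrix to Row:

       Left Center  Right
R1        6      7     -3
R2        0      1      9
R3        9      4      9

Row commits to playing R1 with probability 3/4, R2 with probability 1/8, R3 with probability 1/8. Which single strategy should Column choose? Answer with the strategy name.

If Column plays Left, Row's expected payoff is (3/4)·6 + (1/8)·0 + (1/8)·9 = 45/8.
If Column plays Center, Row's expected payoff is (3/4)·7 + (1/8)·1 + (1/8)·4 = 47/8.
If Column plays Right, Row's expected payoff is (3/4)·(-3) + (1/8)·9 + (1/8)·9 = 0.
Column minimizes Row's payoff; the smallest is 0, so the best response is Right.

Right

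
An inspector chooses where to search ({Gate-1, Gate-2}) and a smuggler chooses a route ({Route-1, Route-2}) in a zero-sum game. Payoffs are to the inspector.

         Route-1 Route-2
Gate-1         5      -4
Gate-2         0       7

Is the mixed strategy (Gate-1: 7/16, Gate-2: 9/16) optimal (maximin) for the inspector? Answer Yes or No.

Yes

Against Route-1 this mix gives (7/16)·5 + (9/16)·0 = 35/16.
Against Route-2 this mix gives (7/16)·(-4) + (9/16)·7 = 35/16.
All of the smuggler's active replies (Route-1, Route-2) yield 35/16, and no column does worse for the inspector. The mix makes the smuggler indifferent and guarantees 35/16, so it is optimal.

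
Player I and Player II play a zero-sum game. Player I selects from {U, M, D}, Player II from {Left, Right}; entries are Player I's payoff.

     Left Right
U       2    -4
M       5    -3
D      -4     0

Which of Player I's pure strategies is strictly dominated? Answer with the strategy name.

M gives a strictly higher payoff than U against every column: 5 > 2, -3 > -4.
So U is strictly dominated and Player I never plays it.

U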